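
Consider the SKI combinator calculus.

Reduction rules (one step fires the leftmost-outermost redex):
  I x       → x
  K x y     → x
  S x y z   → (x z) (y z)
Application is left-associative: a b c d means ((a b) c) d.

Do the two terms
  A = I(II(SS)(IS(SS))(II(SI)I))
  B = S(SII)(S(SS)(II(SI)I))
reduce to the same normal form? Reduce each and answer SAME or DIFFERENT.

Answer: SAME — A ⇓ S(SII)(S(SS)(SII)), B ⇓ S(SII)(S(SS)(SII))

Reduction:
Term A:
  start: I(II(SS)(IS(SS))(II(SI)I))
  →1  II(SS)(IS(SS))(II(SI)I)
  →2  I(SS)(IS(SS))(II(SI)I)
  →3  SS(IS(SS))(II(SI)I)
  →4  S(II(SI)I)(IS(SS)(II(SI)I))
  →5  S(I(SI)I)(IS(SS)(II(SI)I))
  →6  S(SII)(IS(SS)(II(SI)I))
  →7  S(SII)(S(SS)(II(SI)I))
  →8  S(SII)(S(SS)(I(SI)I))
  →9  S(SII)(S(SS)(SII))

Term B:
  start: S(SII)(S(SS)(II(SI)I))
  →1  S(SII)(S(SS)(I(SI)I))
  →2  S(SII)(S(SS)(SII))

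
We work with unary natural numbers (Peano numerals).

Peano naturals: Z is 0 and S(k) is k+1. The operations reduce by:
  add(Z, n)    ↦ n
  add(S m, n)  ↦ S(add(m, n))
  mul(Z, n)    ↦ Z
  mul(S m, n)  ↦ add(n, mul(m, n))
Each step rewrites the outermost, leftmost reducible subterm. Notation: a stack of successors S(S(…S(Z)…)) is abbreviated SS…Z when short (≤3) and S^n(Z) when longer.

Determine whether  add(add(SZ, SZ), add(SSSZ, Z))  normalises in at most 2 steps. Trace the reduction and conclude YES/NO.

Answer: NO — after 2 steps the term is S(add(add(Z, SZ), add(SSSZ, Z))), not yet normal

Derivation:
  start: add(add(SZ, SZ), add(SSSZ, Z))
  step 1: add(S(add(Z, SZ)), add(SSSZ, Z))
  step 2: S(add(add(Z, SZ), add(SSSZ, Z)))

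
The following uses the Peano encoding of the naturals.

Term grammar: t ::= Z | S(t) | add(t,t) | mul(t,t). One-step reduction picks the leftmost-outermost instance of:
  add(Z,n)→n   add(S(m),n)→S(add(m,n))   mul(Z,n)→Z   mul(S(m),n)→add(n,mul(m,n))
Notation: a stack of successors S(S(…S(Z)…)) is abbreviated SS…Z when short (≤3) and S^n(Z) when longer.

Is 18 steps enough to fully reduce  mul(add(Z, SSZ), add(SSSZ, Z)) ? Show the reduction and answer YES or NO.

  start: mul(add(Z, SSZ), add(SSSZ, Z))
  →1  mul(SSZ, add(SSSZ, Z))
  →2  add(add(SSSZ, Z), mul(SZ, add(SSSZ, Z)))
  →3  add(S(add(SSZ, Z)), mul(SZ, add(SSSZ, Z)))
  →4  S(add(add(SSZ, Z), mul(SZ, add(SSSZ, Z))))
  →5  S(add(S(add(SZ, Z)), mul(SZ, add(SSSZ, Z))))
  →6  S(S(add(add(SZ, Z), mul(SZ, add(SSSZ, Z)))))
  →7  S(S(add(S(add(Z, Z)), mul(SZ, add(SSSZ, Z)))))
  →8  S(S(S(add(add(Z, Z), mul(SZ, add(SSSZ, Z))))))
  →9  S(S(S(add(Z, mul(SZ, add(SSSZ, Z))))))
  →10  S(S(S(mul(SZ, add(SSSZ, Z)))))
  →11  S(S(S(add(add(SSSZ, Z), mul(Z, add(SSSZ, Z))))))
  →12  S(S(S(add(S(add(SSZ, Z)), mul(Z, add(SSSZ, Z))))))
  →13  S(S(S(S(add(add(SSZ, Z), mul(Z, add(SSSZ, Z)))))))
  →14  S(S(S(S(add(S(add(SZ, Z)), mul(Z, add(SSSZ, Z)))))))
  →15  S(S(S(S(S(add(add(SZ, Z), mul(Z, add(SSSZ, Z))))))))
  →16  S(S(S(S(S(add(S(add(Z, Z)), mul(Z, add(SSSZ, Z))))))))
  →17  S(S(S(S(S(S(add(add(Z, Z), mul(Z, add(SSSZ, Z)))))))))
  →18  S(S(S(S(S(S(add(Z, mul(Z, add(SSSZ, Z)))))))))

Answer: NO — after 18 steps the term is S(S(S(S(S(S(add(Z, mul(Z, add(SSSZ, Z))))))))), not yet normal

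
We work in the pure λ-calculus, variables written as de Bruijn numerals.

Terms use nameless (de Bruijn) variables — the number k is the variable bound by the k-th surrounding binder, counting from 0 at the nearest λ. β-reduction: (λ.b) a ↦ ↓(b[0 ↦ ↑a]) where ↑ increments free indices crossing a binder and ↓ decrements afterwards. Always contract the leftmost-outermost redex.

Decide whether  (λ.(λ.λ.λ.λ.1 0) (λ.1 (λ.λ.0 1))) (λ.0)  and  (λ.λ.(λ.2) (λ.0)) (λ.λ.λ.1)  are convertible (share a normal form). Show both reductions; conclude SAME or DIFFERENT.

Answer: DIFFERENT — A ⇓ λ.λ.λ.1 0, B ⇓ λ.λ.λ.λ.1

Reduction:
Term A:
  start: (λ.(λ.λ.λ.λ.1 0) (λ.1 (λ.λ.0 1))) (λ.0)
  [1] (λ.λ.λ.λ.1 0) (λ.(λ.0) (λ.λ.0 1))
  [2] λ.λ.λ.1 0

Term B:
  start: (λ.λ.(λ.2) (λ.0)) (λ.λ.λ.1)
  [1] λ.(λ.λ.λ.λ.1) (λ.0)
  [2] λ.λ.λ.λ.1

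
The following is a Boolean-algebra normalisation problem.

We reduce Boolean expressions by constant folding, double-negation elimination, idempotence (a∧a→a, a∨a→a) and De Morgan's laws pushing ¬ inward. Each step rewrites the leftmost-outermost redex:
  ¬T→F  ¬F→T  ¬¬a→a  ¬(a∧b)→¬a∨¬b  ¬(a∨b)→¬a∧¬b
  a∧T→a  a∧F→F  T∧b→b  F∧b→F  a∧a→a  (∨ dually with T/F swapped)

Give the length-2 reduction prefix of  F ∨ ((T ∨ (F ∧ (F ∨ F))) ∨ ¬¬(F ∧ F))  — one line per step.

  start: F ∨ ((T ∨ (F ∧ (F ∨ F))) ∨ ¬¬(F ∧ F))
  step 1: (T ∨ (F ∧ (F ∨ F))) ∨ ¬¬(F ∧ F)
  step 2: T ∨ ¬¬(F ∧ F)

Answer: after 2 steps: T ∨ ¬¬(F ∧ F)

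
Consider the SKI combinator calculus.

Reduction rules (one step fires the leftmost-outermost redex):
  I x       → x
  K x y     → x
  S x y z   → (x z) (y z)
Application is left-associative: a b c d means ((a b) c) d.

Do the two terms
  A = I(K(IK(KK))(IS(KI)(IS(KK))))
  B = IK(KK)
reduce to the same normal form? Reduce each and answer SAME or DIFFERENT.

Term A:
  start: I(K(IK(KK))(IS(KI)(IS(KK))))
  →1  K(IK(KK))(IS(KI)(IS(KK)))
  →2  IK(KK)
  →3  K(KK)

Term B:
  start: IK(KK)
  →1  K(KK)

Answer: SAME — A ⇓ K(KK), B ⇓ K(KK)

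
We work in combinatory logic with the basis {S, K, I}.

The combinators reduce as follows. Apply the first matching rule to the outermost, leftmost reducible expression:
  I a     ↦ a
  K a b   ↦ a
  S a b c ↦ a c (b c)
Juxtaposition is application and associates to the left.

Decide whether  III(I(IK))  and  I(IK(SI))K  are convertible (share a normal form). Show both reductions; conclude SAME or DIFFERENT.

Answer: DIFFERENT — A ⇓ K, B ⇓ SI

Working:
Term A:
  start: III(I(IK))
  →1  II(I(IK))
  →2  I(I(IK))
  →3  I(IK)
  →4  IK
  →5  K

Term B:
  start: I(IK(SI))K
  →1  IK(SI)K
  →2  K(SI)K
  →3  SI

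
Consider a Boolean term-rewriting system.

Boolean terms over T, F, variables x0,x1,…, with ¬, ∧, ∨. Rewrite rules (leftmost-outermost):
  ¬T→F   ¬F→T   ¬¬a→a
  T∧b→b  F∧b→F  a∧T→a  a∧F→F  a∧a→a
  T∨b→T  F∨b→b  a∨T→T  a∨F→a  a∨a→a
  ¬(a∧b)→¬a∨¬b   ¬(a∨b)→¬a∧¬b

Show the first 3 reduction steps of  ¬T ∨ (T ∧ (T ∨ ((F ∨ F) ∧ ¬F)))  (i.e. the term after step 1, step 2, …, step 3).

Answer: after 3 steps: T ∨ ((F ∨ F) ∧ ¬F)

Reduction:
  start: ¬T ∨ (T ∧ (T ∨ ((F ∨ F) ∧ ¬F)))
  step 1: F ∨ (T ∧ (T ∨ ((F ∨ F) ∧ ¬F)))
  step 2: T ∧ (T ∨ ((F ∨ F) ∧ ¬F))
  step 3: T ∨ ((F ∨ F) ∧ ¬F)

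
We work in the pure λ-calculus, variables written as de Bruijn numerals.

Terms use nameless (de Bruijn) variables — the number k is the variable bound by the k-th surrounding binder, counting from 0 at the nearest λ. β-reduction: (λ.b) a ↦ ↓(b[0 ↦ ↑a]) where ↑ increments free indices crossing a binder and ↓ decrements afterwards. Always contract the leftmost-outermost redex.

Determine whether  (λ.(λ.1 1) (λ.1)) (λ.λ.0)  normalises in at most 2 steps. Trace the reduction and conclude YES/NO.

Answer: NO — after 2 steps the term is (λ.λ.0) (λ.λ.0), not yet normal

Derivation:
  start: (λ.(λ.1 1) (λ.1)) (λ.λ.0)
  →1  (λ.(λ.λ.0) (λ.λ.0)) (λ.λ.λ.0)
  →2  (λ.λ.0) (λ.λ.0)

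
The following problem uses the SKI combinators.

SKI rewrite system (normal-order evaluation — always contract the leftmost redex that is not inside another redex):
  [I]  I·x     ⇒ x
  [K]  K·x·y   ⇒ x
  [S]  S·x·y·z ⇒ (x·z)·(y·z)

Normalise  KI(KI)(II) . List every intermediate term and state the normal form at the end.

Answer: normal form = I  (in 3 steps)

Reduction:
  start: KI(KI)(II)
  →1  I(II)
  →2  II
  →3  I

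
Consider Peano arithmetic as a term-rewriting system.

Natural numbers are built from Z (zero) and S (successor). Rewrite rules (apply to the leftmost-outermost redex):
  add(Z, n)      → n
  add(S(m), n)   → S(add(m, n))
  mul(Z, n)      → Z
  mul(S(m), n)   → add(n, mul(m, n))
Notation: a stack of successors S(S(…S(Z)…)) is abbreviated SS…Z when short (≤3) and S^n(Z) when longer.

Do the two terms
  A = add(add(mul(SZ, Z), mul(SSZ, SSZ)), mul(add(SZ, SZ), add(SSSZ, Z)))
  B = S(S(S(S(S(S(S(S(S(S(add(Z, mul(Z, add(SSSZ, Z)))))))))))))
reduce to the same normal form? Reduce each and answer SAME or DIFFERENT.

Term A:
  start: add(add(mul(SZ, Z), mul(SSZ, SSZ)), mul(add(SZ, SZ), add(SSSZ, Z)))
  step 1: add(add(add(Z, mul(Z, Z)), mul(SSZ, SSZ)), mul(add(SZ, SZ), add(SSSZ, Z)))
  step 2: add(add(mul(Z, Z), mul(SSZ, SSZ)), mul(add(SZ, SZ), add(SSSZ, Z)))
  step 3: add(add(Z, mul(SSZ, SSZ)), mul(add(SZ, SZ), add(SSSZ, Z)))
  step 4: add(mul(SSZ, SSZ), mul(add(SZ, SZ), add(SSSZ, Z)))
  step 5: add(add(SSZ, mul(SZ, SSZ)), mul(add(SZ, SZ), add(SSSZ, Z)))
  step 6: add(S(add(SZ, mul(SZ, SSZ))), mul(add(SZ, SZ), add(SSSZ, Z)))
  step 7: S(add(add(SZ, mul(SZ, SSZ)), mul(add(SZ, SZ), add(SSSZ, Z))))
  step 8: S(add(S(add(Z, mul(SZ, SSZ))), mul(add(SZ, SZ), add(SSSZ, Z))))
  step 9: S(S(add(add(Z, mul(SZ, SSZ)), mul(add(SZ, SZ), add(SSSZ, Z)))))
  step 10: S(S(add(mul(SZ, SSZ), mul(add(SZ, SZ), add(SSSZ, Z)))))
  step 11: S(S(add(add(SSZ, mul(Z, SSZ)), mul(add(SZ, SZ), add(SSSZ, Z)))))
  step 12: S(S(add(S(add(SZ, mul(Z, SSZ))), mul(add(SZ, SZ), add(SSSZ, Z)))))
  step 13: S(S(S(add(add(SZ, mul(Z, SSZ)), mul(add(SZ, SZ), add(SSSZ, Z))))))
  step 14: S(S(S(add(S(add(Z, mul(Z, SSZ))), mul(add(SZ, SZ), add(SSSZ, Z))))))
  step 15: S(S(S(S(add(add(Z, mul(Z, SSZ)), mul(add(SZ, SZ), add(SSSZ, Z)))))))
  step 16: S(S(S(S(add(mul(Z, SSZ), mul(add(SZ, SZ), add(SSSZ, Z)))))))
  step 17: S(S(S(S(add(Z, mul(add(SZ, SZ), add(SSSZ, Z)))))))
  step 18: S(S(S(S(mul(add(SZ, SZ), add(SSSZ, Z))))))
  step 19: S(S(S(S(mul(S(add(Z, SZ)), add(SSSZ, Z))))))
  step 20: S(S(S(S(add(add(SSSZ, Z), mul(add(Z, SZ), add(SSSZ, Z)))))))
  step 21: S(S(S(S(add(S(add(SSZ, Z)), mul(add(Z, SZ), add(SSSZ, Z)))))))
  step 22: S(S(S(S(S(add(add(SSZ, Z), mul(add(Z, SZ), add(SSSZ, Z))))))))
  step 23: S(S(S(S(S(add(S(add(SZ, Z)), mul(add(Z, SZ), add(SSSZ, Z))))))))
  step 24: S(S(S(S(S(S(add(add(SZ, Z), mul(add(Z, SZ), add(SSSZ, Z)))))))))
  step 25: S(S(S(S(S(S(add(S(add(Z, Z)), mul(add(Z, SZ), add(SSSZ, Z)))))))))
  step 26: S(S(S(S(S(S(S(add(add(Z, Z), mul(add(Z, SZ), add(SSSZ, Z))))))))))
  step 27: S(S(S(S(S(S(S(add(Z, mul(add(Z, SZ), add(SSSZ, Z))))))))))
  step 28: S(S(S(S(S(S(S(mul(add(Z, SZ), add(SSSZ, Z)))))))))
  step 29: S(S(S(S(S(S(S(mul(SZ, add(SSSZ, Z)))))))))
  step 30: S(S(S(S(S(S(S(add(add(SSSZ, Z), mul(Z, add(SSSZ, Z))))))))))
  step 31: S(S(S(S(S(S(S(add(S(add(SSZ, Z)), mul(Z, add(SSSZ, Z))))))))))
  step 32: S(S(S(S(S(S(S(S(add(add(SSZ, Z), mul(Z, add(SSSZ, Z)))))))))))
  step 33: S(S(S(S(S(S(S(S(add(S(add(SZ, Z)), mul(Z, add(SSSZ, Z)))))))))))
  step 34: S(S(S(S(S(S(S(S(S(add(add(SZ, Z), mul(Z, add(SSSZ, Z))))))))))))
  step 35: S(S(S(S(S(S(S(S(S(add(S(add(Z, Z)), mul(Z, add(SSSZ, Z))))))))))))
  step 36: S(S(S(S(S(S(S(S(S(S(add(add(Z, Z), mul(Z, add(SSSZ, Z)))))))))))))
  step 37: S(S(S(S(S(S(S(S(S(S(add(Z, mul(Z, add(SSSZ, Z)))))))))))))
  step 38: S(S(S(S(S(S(S(S(S(S(mul(Z, add(SSSZ, Z))))))))))))
  step 39: S^10(Z)

Term B:
  start: S(S(S(S(S(S(S(S(S(S(add(Z, mul(Z, add(SSSZ, Z)))))))))))))
  step 1: S(S(S(S(S(S(S(S(S(S(mul(Z, add(SSSZ, Z))))))))))))
  step 2: S^10(Z)

Answer: SAME — A ⇓ S^10(Z), B ⇓ S^10(Z)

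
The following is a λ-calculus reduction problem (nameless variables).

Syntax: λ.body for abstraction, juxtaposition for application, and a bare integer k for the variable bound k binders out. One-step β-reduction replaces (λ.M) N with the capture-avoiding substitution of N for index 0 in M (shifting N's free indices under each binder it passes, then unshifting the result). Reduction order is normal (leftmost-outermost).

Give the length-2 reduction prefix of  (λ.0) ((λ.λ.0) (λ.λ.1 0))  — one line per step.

  start: (λ.0) ((λ.λ.0) (λ.λ.1 0))
  →1  (λ.λ.0) (λ.λ.1 0)
  →2  λ.0

Answer: after 2 steps: λ.0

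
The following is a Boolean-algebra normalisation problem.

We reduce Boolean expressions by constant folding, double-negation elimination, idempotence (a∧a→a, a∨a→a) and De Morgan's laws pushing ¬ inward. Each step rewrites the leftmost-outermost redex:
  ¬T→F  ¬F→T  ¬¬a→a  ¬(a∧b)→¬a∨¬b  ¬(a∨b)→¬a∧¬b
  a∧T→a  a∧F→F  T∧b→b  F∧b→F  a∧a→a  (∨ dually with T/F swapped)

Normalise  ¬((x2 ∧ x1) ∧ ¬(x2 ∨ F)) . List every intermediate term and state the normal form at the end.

  start: ¬((x2 ∧ x1) ∧ ¬(x2 ∨ F))
  →1  ¬(x2 ∧ x1) ∨ ¬¬(x2 ∨ F)
  →2  (¬x2 ∨ ¬x1) ∨ ¬¬(x2 ∨ F)
  →3  (¬x2 ∨ ¬x1) ∨ (x2 ∨ F)
  →4  (¬x2 ∨ ¬x1) ∨ x2

Answer: normal form = (¬x2 ∨ ¬x1) ∨ x2  (in 4 steps)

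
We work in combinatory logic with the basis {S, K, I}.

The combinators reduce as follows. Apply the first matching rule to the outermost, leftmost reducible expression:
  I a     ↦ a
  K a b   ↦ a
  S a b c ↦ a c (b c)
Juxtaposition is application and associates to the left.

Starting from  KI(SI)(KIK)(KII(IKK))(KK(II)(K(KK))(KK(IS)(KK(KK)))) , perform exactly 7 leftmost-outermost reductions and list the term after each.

Answer: after 7 steps: KK(KK(II)(K(KK))(KK(IS)(KK(KK))))

Derivation:
  start: KI(SI)(KIK)(KII(IKK))(KK(II)(K(KK))(KK(IS)(KK(KK))))
  →1  I(KIK)(KII(IKK))(KK(II)(K(KK))(KK(IS)(KK(KK))))
  →2  KIK(KII(IKK))(KK(II)(K(KK))(KK(IS)(KK(KK))))
  →3  I(KII(IKK))(KK(II)(K(KK))(KK(IS)(KK(KK))))
  →4  KII(IKK)(KK(II)(K(KK))(KK(IS)(KK(KK))))
  →5  I(IKK)(KK(II)(K(KK))(KK(IS)(KK(KK))))
  →6  IKK(KK(II)(K(KK))(KK(IS)(KK(KK))))
  →7  KK(KK(II)(K(KK))(KK(IS)(KK(KK))))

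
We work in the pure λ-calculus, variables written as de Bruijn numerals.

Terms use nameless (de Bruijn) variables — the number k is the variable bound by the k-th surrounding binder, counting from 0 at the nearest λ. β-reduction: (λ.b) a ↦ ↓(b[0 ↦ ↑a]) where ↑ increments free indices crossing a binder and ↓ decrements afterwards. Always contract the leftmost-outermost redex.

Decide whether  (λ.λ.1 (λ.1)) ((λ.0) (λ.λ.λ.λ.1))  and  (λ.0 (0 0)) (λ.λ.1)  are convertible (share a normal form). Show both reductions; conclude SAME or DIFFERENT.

Term A:
  start: (λ.λ.1 (λ.1)) ((λ.0) (λ.λ.λ.λ.1))
  step 1: λ.(λ.0) (λ.λ.λ.λ.1) (λ.1)
  step 2: λ.(λ.λ.λ.λ.1) (λ.1)
  step 3: λ.λ.λ.λ.1

Term B:
  start: (λ.0 (0 0)) (λ.λ.1)
  step 1: (λ.λ.1) ((λ.λ.1) (λ.λ.1))
  step 2: λ.(λ.λ.1) (λ.λ.1)
  step 3: λ.λ.λ.λ.1

Answer: SAME — A ⇓ λ.λ.λ.λ.1, B ⇓ λ.λ.λ.λ.1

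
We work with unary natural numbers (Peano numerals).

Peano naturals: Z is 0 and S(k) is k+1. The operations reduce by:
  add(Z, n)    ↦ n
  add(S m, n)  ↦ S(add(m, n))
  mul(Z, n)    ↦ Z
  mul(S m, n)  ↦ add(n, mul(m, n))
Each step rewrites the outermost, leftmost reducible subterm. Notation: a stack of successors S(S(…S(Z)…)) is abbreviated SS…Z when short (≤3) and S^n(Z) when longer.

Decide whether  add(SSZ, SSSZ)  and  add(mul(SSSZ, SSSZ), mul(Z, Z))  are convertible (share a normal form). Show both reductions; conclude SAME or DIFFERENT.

Term A:
  start: add(SSZ, SSSZ)
  →1  S(add(SZ, SSSZ))
  →2  S(S(add(Z, SSSZ)))
  →3  S^5(Z)

Term B:
  start: add(mul(SSSZ, SSSZ), mul(Z, Z))
  →1  add(add(SSSZ, mul(SSZ, SSSZ)), mul(Z, Z))
  →2  add(S(add(SSZ, mul(SSZ, SSSZ))), mul(Z, Z))
  →3  S(add(add(SSZ, mul(SSZ, SSSZ)), mul(Z, Z)))
  →4  S(add(S(add(SZ, mul(SSZ, SSSZ))), mul(Z, Z)))
  →5  S(S(add(add(SZ, mul(SSZ, SSSZ)), mul(Z, Z))))
  →6  S(S(add(S(add(Z, mul(SSZ, SSSZ))), mul(Z, Z))))
  →7  S(S(S(add(add(Z, mul(SSZ, SSSZ)), mul(Z, Z)))))
  →8  S(S(S(add(mul(SSZ, SSSZ), mul(Z, Z)))))
  →9  S(S(S(add(add(SSSZ, mul(SZ, SSSZ)), mul(Z, Z)))))
  →10  S(S(S(add(S(add(SSZ, mul(SZ, SSSZ))), mul(Z, Z)))))
  →11  S(S(S(S(add(add(SSZ, mul(SZ, SSSZ)), mul(Z, Z))))))
  →12  S(S(S(S(add(S(add(SZ, mul(SZ, SSSZ))), mul(Z, Z))))))
  →13  S(S(S(S(S(add(add(SZ, mul(SZ, SSSZ)), mul(Z, Z)))))))
  →14  S(S(S(S(S(add(S(add(Z, mul(SZ, SSSZ))), mul(Z, Z)))))))
  →15  S(S(S(S(S(S(add(add(Z, mul(SZ, SSSZ)), mul(Z, Z))))))))
  →16  S(S(S(S(S(S(add(mul(SZ, SSSZ), mul(Z, Z))))))))
  →17  S(S(S(S(S(S(add(add(SSSZ, mul(Z, SSSZ)), mul(Z, Z))))))))
  →18  S(S(S(S(S(S(add(S(add(SSZ, mul(Z, SSSZ))), mul(Z, Z))))))))
  →19  S(S(S(S(S(S(S(add(add(SSZ, mul(Z, SSSZ)), mul(Z, Z)))))))))
  →20  S(S(S(S(S(S(S(add(S(add(SZ, mul(Z, SSSZ))), mul(Z, Z)))))))))
  →21  S(S(S(S(S(S(S(S(add(add(SZ, mul(Z, SSSZ)), mul(Z, Z))))))))))
  →22  S(S(S(S(S(S(S(S(add(S(add(Z, mul(Z, SSSZ))), mul(Z, Z))))))))))
  →23  S(S(S(S(S(S(S(S(S(add(add(Z, mul(Z, SSSZ)), mul(Z, Z)))))))))))
  →24  S(S(S(S(S(S(S(S(S(add(mul(Z, SSSZ), mul(Z, Z)))))))))))
  →25  S(S(S(S(S(S(S(S(S(add(Z, mul(Z, Z)))))))))))
  →26  S(S(S(S(S(S(S(S(S(mul(Z, Z))))))))))
  →27  S^9(Z)

Answer: DIFFERENT — A ⇓ S^5(Z), B ⇓ S^9(Z)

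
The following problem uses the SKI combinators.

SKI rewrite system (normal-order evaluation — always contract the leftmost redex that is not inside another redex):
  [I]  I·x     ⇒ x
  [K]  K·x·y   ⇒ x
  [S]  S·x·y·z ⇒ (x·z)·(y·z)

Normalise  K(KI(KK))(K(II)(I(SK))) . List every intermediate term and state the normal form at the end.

  start: K(KI(KK))(K(II)(I(SK)))
  step 1: KI(KK)
  step 2: I

Answer: normal form = I  (in 2 steps)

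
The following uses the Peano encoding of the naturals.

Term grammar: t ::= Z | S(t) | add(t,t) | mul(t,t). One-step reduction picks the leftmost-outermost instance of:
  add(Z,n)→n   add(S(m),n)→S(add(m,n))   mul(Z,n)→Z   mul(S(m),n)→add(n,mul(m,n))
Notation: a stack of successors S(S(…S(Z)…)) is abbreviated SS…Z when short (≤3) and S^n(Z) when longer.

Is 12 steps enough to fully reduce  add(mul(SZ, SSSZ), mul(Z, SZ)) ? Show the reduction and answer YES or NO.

  start: add(mul(SZ, SSSZ), mul(Z, SZ))
  [1] add(add(SSSZ, mul(Z, SSSZ)), mul(Z, SZ))
  [2] add(S(add(SSZ, mul(Z, SSSZ))), mul(Z, SZ))
  [3] S(add(add(SSZ, mul(Z, SSSZ)), mul(Z, SZ)))
  [4] S(add(S(add(SZ, mul(Z, SSSZ))), mul(Z, SZ)))
  [5] S(S(add(add(SZ, mul(Z, SSSZ)), mul(Z, SZ))))
  [6] S(S(add(S(add(Z, mul(Z, SSSZ))), mul(Z, SZ))))
  [7] S(S(S(add(add(Z, mul(Z, SSSZ)), mul(Z, SZ)))))
  [8] S(S(S(add(mul(Z, SSSZ), mul(Z, SZ)))))
  [9] S(S(S(add(Z, mul(Z, SZ)))))
  [10] S(S(S(mul(Z, SZ))))
  [11] SSSZ

Answer: YES — reaches normal form SSSZ in 11 ≤ 12 steps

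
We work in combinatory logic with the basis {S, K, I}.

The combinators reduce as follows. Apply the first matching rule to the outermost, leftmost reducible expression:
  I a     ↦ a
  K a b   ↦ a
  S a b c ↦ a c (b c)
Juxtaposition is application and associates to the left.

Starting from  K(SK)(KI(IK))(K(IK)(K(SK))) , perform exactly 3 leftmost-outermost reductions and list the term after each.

  start: K(SK)(KI(IK))(K(IK)(K(SK)))
  [1] SK(K(IK)(K(SK)))
  [2] SK(IK)
  [3] SKK

Answer: after 3 steps: SKK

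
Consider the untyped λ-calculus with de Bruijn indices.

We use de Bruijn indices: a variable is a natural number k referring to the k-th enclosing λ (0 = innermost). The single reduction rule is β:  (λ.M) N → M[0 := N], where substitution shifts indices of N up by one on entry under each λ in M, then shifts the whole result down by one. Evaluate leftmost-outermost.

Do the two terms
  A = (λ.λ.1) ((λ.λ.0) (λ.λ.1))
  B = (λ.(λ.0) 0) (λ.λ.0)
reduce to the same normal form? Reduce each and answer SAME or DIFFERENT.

Answer: SAME — A ⇓ λ.λ.0, B ⇓ λ.λ.0

Working:
Term A:
  start: (λ.λ.1) ((λ.λ.0) (λ.λ.1))
  step 1: λ.(λ.λ.0) (λ.λ.1)
  step 2: λ.λ.0

Term B:
  start: (λ.(λ.0) 0) (λ.λ.0)
  step 1: (λ.0) (λ.λ.0)
  step 2: λ.λ.0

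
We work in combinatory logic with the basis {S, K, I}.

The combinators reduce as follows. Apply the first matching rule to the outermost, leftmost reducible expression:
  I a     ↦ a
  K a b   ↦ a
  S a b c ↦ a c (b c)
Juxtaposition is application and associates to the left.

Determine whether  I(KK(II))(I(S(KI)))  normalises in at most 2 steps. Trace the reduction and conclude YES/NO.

  start: I(KK(II))(I(S(KI)))
  [1] KK(II)(I(S(KI)))
  [2] K(I(S(KI)))

Answer: NO — after 2 steps the term is K(I(S(KI))), not yet normal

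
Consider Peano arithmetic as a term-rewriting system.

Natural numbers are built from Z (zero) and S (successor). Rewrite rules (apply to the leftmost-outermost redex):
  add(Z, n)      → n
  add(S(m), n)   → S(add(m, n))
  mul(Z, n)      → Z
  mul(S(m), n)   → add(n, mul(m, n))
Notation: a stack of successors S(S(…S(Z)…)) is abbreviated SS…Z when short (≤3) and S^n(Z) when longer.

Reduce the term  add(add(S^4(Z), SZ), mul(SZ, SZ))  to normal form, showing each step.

  start: add(add(S^4(Z), SZ), mul(SZ, SZ))
  →1  add(S(add(SSSZ, SZ)), mul(SZ, SZ))
  →2  S(add(add(SSSZ, SZ), mul(SZ, SZ)))
  →3  S(add(S(add(SSZ, SZ)), mul(SZ, SZ)))
  →4  S(S(add(add(SSZ, SZ), mul(SZ, SZ))))
  →5  S(S(add(S(add(SZ, SZ)), mul(SZ, SZ))))
  →6  S(S(S(add(add(SZ, SZ), mul(SZ, SZ)))))
  →7  S(S(S(add(S(add(Z, SZ)), mul(SZ, SZ)))))
  →8  S(S(S(S(add(add(Z, SZ), mul(SZ, SZ))))))
  →9  S(S(S(S(add(SZ, mul(SZ, SZ))))))
  →10  S(S(S(S(S(add(Z, mul(SZ, SZ)))))))
  →11  S(S(S(S(S(mul(SZ, SZ))))))
  →12  S(S(S(S(S(add(SZ, mul(Z, SZ)))))))
  →13  S(S(S(S(S(S(add(Z, mul(Z, SZ))))))))
  →14  S(S(S(S(S(S(mul(Z, SZ)))))))
  →15  S^6(Z)

Answer: normal form = S^6(Z)  (in 15 steps)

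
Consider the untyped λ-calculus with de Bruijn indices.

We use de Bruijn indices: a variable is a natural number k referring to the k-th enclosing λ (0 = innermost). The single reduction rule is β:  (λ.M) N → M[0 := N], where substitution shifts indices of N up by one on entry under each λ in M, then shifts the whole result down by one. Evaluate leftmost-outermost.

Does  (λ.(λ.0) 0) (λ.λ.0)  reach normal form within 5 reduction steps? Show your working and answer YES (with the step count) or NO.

  start: (λ.(λ.0) 0) (λ.λ.0)
  [1] (λ.0) (λ.λ.0)
  [2] λ.λ.0

Answer: YES — reaches normal form λ.λ.0 in 2 ≤ 5 steps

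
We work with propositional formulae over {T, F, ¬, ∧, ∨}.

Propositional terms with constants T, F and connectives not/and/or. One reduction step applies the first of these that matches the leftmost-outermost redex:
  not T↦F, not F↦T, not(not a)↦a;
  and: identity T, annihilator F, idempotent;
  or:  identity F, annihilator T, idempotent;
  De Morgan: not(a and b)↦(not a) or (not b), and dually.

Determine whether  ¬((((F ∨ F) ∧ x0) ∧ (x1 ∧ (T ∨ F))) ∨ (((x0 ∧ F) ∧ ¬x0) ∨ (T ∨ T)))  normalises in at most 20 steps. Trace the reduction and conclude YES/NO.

Answer: YES — reaches normal form F in 19 ≤ 20 steps

Working:
  start: ¬((((F ∨ F) ∧ x0) ∧ (x1 ∧ (T ∨ F))) ∨ (((x0 ∧ F) ∧ ¬x0) ∨ (T ∨ T)))
  [1] ¬(((F ∨ F) ∧ x0) ∧ (x1 ∧ (T ∨ F))) ∧ ¬(((x0 ∧ F) ∧ ¬x0) ∨ (T ∨ T))
  [2] (¬((F ∨ F) ∧ x0) ∨ ¬(x1 ∧ (T ∨ F))) ∧ ¬(((x0 ∧ F) ∧ ¬x0) ∨ (T ∨ T))
  [3] ((¬(F ∨ F) ∨ ¬x0) ∨ ¬(x1 ∧ (T ∨ F))) ∧ ¬(((x0 ∧ F) ∧ ¬x0) ∨ (T ∨ T))
  [4] (((¬F ∧ ¬F) ∨ ¬x0) ∨ ¬(x1 ∧ (T ∨ F))) ∧ ¬(((x0 ∧ F) ∧ ¬x0) ∨ (T ∨ T))
  [5] ((¬F ∨ ¬x0) ∨ ¬(x1 ∧ (T ∨ F))) ∧ ¬(((x0 ∧ F) ∧ ¬x0) ∨ (T ∨ T))
  [6] ((T ∨ ¬x0) ∨ ¬(x1 ∧ (T ∨ F))) ∧ ¬(((x0 ∧ F) ∧ ¬x0) ∨ (T ∨ T))
  [7] (T ∨ ¬(x1 ∧ (T ∨ F))) ∧ ¬(((x0 ∧ F) ∧ ¬x0) ∨ (T ∨ T))
  [8] T ∧ ¬(((x0 ∧ F) ∧ ¬x0) ∨ (T ∨ T))
  [9] ¬(((x0 ∧ F) ∧ ¬x0) ∨ (T ∨ T))
  [10] ¬((x0 ∧ F) ∧ ¬x0) ∧ ¬(T ∨ T)
  [11] (¬(x0 ∧ F) ∨ ¬¬x0) ∧ ¬(T ∨ T)
  [12] ((¬x0 ∨ ¬F) ∨ ¬¬x0) ∧ ¬(T ∨ T)
  [13] ((¬x0 ∨ T) ∨ ¬¬x0) ∧ ¬(T ∨ T)
  [14] (T ∨ ¬¬x0) ∧ ¬(T ∨ T)
  [15] T ∧ ¬(T ∨ T)
  [16] ¬(T ∨ T)
  [17] ¬T ∧ ¬T
  [18] ¬T
  [19] F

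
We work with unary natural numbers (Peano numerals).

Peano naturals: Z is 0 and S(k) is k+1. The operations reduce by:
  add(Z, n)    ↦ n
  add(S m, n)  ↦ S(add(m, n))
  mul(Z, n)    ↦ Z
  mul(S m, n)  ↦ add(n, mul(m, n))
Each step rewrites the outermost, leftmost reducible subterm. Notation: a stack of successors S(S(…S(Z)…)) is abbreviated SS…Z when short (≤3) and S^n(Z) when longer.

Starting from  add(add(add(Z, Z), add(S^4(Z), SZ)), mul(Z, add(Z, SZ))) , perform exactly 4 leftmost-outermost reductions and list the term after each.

  start: add(add(add(Z, Z), add(S^4(Z), SZ)), mul(Z, add(Z, SZ)))
  [1] add(add(Z, add(S^4(Z), SZ)), mul(Z, add(Z, SZ)))
  [2] add(add(S^4(Z), SZ), mul(Z, add(Z, SZ)))
  [3] add(S(add(SSSZ, SZ)), mul(Z, add(Z, SZ)))
  [4] S(add(add(SSSZ, SZ), mul(Z, add(Z, SZ))))

Answer: after 4 steps: S(add(add(SSSZ, SZ), mul(Z, add(Z, SZ))))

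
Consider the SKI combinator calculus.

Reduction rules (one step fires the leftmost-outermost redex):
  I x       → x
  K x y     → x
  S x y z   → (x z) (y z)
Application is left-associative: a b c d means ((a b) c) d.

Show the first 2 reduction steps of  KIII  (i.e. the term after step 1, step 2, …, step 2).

Answer: after 2 steps: I

Working:
  start: KIII
  →1  II
  →2  I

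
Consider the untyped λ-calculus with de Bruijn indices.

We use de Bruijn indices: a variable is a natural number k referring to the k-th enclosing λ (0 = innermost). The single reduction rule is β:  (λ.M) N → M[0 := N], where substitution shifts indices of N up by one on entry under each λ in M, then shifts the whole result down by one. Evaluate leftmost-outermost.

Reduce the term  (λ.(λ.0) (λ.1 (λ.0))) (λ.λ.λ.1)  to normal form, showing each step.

  start: (λ.(λ.0) (λ.1 (λ.0))) (λ.λ.λ.1)
  step 1: (λ.0) (λ.(λ.λ.λ.1) (λ.0))
  step 2: λ.(λ.λ.λ.1) (λ.0)
  step 3: λ.λ.λ.1

Answer: normal form = λ.λ.λ.1  (in 3 steps)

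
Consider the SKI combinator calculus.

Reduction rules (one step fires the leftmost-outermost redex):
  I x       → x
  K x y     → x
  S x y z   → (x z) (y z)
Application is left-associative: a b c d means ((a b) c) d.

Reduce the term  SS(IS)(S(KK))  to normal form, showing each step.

  start: SS(IS)(S(KK))
  step 1: S(S(KK))(IS(S(KK)))
  step 2: S(S(KK))(S(S(KK)))

Answer: normal form = S(S(KK))(S(S(KK)))  (in 2 steps)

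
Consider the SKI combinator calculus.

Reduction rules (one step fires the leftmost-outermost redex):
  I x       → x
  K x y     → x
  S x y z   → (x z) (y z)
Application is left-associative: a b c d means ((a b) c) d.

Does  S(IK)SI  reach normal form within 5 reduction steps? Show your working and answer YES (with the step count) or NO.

  start: S(IK)SI
  step 1: IKI(SI)
  step 2: KI(SI)
  step 3: I

Answer: YES — reaches normal form I in 3 ≤ 5 steps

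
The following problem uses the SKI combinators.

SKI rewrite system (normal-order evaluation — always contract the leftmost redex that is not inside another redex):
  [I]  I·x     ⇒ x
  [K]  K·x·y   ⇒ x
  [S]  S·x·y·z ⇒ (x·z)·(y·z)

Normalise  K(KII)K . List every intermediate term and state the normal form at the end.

  start: K(KII)K
  step 1: KII
  step 2: I

Answer: normal form = I  (in 2 steps)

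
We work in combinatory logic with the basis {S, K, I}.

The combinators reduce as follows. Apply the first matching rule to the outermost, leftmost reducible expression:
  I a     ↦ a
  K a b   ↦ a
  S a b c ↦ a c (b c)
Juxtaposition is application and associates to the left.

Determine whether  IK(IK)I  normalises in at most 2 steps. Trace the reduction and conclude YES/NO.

Answer: NO — after 2 steps the term is IK, not yet normal

Reduction:
  start: IK(IK)I
  →1  K(IK)I
  →2  IK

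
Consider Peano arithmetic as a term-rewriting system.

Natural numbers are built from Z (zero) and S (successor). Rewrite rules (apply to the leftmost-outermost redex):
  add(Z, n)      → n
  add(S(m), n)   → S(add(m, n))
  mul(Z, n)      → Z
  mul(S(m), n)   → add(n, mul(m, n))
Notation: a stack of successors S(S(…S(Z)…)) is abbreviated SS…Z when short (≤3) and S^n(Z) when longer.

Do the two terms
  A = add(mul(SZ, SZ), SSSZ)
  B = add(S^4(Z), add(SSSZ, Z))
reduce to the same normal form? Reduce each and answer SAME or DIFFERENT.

Term A:
  start: add(mul(SZ, SZ), SSSZ)
  →1  add(add(SZ, mul(Z, SZ)), SSSZ)
  →2  add(S(add(Z, mul(Z, SZ))), SSSZ)
  →3  S(add(add(Z, mul(Z, SZ)), SSSZ))
  →4  S(add(mul(Z, SZ), SSSZ))
  →5  S(add(Z, SSSZ))
  →6  S^4(Z)

Term B:
  start: add(S^4(Z), add(SSSZ, Z))
  →1  S(add(SSSZ, add(SSSZ, Z)))
  →2  S(S(add(SSZ, add(SSSZ, Z))))
  →3  S(S(S(add(SZ, add(SSSZ, Z)))))
  →4  S(S(S(S(add(Z, add(SSSZ, Z))))))
  →5  S(S(S(S(add(SSSZ, Z)))))
  →6  S(S(S(S(S(add(SSZ, Z))))))
  →7  S(S(S(S(S(S(add(SZ, Z)))))))
  →8  S(S(S(S(S(S(S(add(Z, Z))))))))
  →9  S^7(Z)

Answer: DIFFERENT — A ⇓ S^4(Z), B ⇓ S^7(Z)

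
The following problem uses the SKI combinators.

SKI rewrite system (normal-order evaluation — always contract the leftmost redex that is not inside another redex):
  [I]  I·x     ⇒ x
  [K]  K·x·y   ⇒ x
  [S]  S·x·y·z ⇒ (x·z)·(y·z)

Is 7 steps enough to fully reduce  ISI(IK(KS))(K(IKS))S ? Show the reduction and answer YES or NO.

Answer: YES — reaches normal form S in 6 ≤ 7 steps

Derivation:
  start: ISI(IK(KS))(K(IKS))S
  →1  SI(IK(KS))(K(IKS))S
  →2  I(K(IKS))(IK(KS)(K(IKS)))S
  →3  K(IKS)(IK(KS)(K(IKS)))S
  →4  IKSS
  →5  KSS
  →6  S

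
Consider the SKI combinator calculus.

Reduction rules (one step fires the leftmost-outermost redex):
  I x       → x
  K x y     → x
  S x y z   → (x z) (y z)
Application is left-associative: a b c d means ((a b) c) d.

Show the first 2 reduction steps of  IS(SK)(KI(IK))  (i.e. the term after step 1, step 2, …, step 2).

Answer: after 2 steps: S(SK)I

Working:
  start: IS(SK)(KI(IK))
  step 1: S(SK)(KI(IK))
  step 2: S(SK)I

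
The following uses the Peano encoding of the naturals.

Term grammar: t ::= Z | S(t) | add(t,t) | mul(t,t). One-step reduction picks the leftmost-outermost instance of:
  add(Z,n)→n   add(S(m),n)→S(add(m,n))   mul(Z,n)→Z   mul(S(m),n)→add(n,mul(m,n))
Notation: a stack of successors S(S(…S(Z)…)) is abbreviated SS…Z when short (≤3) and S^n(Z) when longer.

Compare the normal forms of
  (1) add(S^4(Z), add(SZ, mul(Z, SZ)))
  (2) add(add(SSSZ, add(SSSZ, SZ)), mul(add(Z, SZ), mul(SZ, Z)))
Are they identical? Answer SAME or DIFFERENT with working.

Answer: DIFFERENT — A ⇓ S^5(Z), B ⇓ S^7(Z)

Derivation:
Term A:
  start: add(S^4(Z), add(SZ, mul(Z, SZ)))
  →1  S(add(SSSZ, add(SZ, mul(Z, SZ))))
  →2  S(S(add(SSZ, add(SZ, mul(Z, SZ)))))
  →3  S(S(S(add(SZ, add(SZ, mul(Z, SZ))))))
  →4  S(S(S(S(add(Z, add(SZ, mul(Z, SZ)))))))
  →5  S(S(S(S(add(SZ, mul(Z, SZ))))))
  →6  S(S(S(S(S(add(Z, mul(Z, SZ)))))))
  →7  S(S(S(S(S(mul(Z, SZ))))))
  →8  S^5(Z)

Term B:
  start: add(add(SSSZ, add(SSSZ, SZ)), mul(add(Z, SZ), mul(SZ, Z)))
  →1  add(S(add(SSZ, add(SSSZ, SZ))), mul(add(Z, SZ), mul(SZ, Z)))
  →2  S(add(add(SSZ, add(SSSZ, SZ)), mul(add(Z, SZ), mul(SZ, Z))))
  →3  S(add(S(add(SZ, add(SSSZ, SZ))), mul(add(Z, SZ), mul(SZ, Z))))
  →4  S(S(add(add(SZ, add(SSSZ, SZ)), mul(add(Z, SZ), mul(SZ, Z)))))
  →5  S(S(add(S(add(Z, add(SSSZ, SZ))), mul(add(Z, SZ), mul(SZ, Z)))))
  →6  S(S(S(add(add(Z, add(SSSZ, SZ)), mul(add(Z, SZ), mul(SZ, Z))))))
  →7  S(S(S(add(add(SSSZ, SZ), mul(add(Z, SZ), mul(SZ, Z))))))
  →8  S(S(S(add(S(add(SSZ, SZ)), mul(add(Z, SZ), mul(SZ, Z))))))
  →9  S(S(S(S(add(add(SSZ, SZ), mul(add(Z, SZ), mul(SZ, Z)))))))
  →10  S(S(S(S(add(S(add(SZ, SZ)), mul(add(Z, SZ), mul(SZ, Z)))))))
  →11  S(S(S(S(S(add(add(SZ, SZ), mul(add(Z, SZ), mul(SZ, Z))))))))
  →12  S(S(S(S(S(add(S(add(Z, SZ)), mul(add(Z, SZ), mul(SZ, Z))))))))
  →13  S(S(S(S(S(S(add(add(Z, SZ), mul(add(Z, SZ), mul(SZ, Z)))))))))
  →14  S(S(S(S(S(S(add(SZ, mul(add(Z, SZ), mul(SZ, Z)))))))))
  →15  S(S(S(S(S(S(S(add(Z, mul(add(Z, SZ), mul(SZ, Z))))))))))
  →16  S(S(S(S(S(S(S(mul(add(Z, SZ), mul(SZ, Z)))))))))
  →17  S(S(S(S(S(S(S(mul(SZ, mul(SZ, Z)))))))))
  →18  S(S(S(S(S(S(S(add(mul(SZ, Z), mul(Z, mul(SZ, Z))))))))))
  →19  S(S(S(S(S(S(S(add(add(Z, mul(Z, Z)), mul(Z, mul(SZ, Z))))))))))
  →20  S(S(S(S(S(S(S(add(mul(Z, Z), mul(Z, mul(SZ, Z))))))))))
  →21  S(S(S(S(S(S(S(add(Z, mul(Z, mul(SZ, Z))))))))))
  →22  S(S(S(S(S(S(S(mul(Z, mul(SZ, Z)))))))))
  →23  S^7(Z)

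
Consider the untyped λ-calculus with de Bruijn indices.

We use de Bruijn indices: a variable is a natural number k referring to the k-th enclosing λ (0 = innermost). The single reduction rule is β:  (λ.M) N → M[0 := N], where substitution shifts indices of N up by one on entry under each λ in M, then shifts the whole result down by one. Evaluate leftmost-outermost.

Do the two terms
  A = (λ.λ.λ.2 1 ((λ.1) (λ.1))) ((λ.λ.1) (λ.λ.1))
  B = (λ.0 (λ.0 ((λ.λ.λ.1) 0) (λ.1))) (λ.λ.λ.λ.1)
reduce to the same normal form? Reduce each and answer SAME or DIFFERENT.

Answer: SAME — A ⇓ λ.λ.λ.1, B ⇓ λ.λ.λ.1

Derivation:
Term A:
  start: (λ.λ.λ.2 1 ((λ.1) (λ.1))) ((λ.λ.1) (λ.λ.1))
  →1  λ.λ.(λ.λ.1) (λ.λ.1) 1 ((λ.1) (λ.1))
  →2  λ.λ.(λ.λ.λ.1) 1 ((λ.1) (λ.1))
  →3  λ.λ.(λ.λ.1) ((λ.1) (λ.1))
  →4  λ.λ.λ.(λ.2) (λ.2)
  →5  λ.λ.λ.1

Term B:
  start: (λ.0 (λ.0 ((λ.λ.λ.1) 0) (λ.1))) (λ.λ.λ.λ.1)
  →1  (λ.λ.λ.λ.1) (λ.0 ((λ.λ.λ.1) 0) (λ.1))
  →2  λ.λ.λ.1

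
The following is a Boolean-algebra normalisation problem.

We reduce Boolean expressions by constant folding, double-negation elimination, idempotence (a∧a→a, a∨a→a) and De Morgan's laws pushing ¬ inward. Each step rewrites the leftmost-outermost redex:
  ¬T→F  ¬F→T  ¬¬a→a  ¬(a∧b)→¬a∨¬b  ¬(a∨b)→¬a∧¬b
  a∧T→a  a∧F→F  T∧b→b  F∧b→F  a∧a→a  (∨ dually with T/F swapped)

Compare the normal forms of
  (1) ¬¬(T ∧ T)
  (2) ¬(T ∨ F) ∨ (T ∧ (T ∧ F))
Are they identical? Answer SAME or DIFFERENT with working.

Term A:
  start: ¬¬(T ∧ T)
  step 1: T ∧ T
  step 2: T

Term B:
  start: ¬(T ∨ F) ∨ (T ∧ (T ∧ F))
  step 1: (¬T ∧ ¬F) ∨ (T ∧ (T ∧ F))
  step 2: (F ∧ ¬F) ∨ (T ∧ (T ∧ F))
  step 3: F ∨ (T ∧ (T ∧ F))
  step 4: T ∧ (T ∧ F)
  step 5: T ∧ F
  step 6: F

Answer: DIFFERENT — A ⇓ T, B ⇓ F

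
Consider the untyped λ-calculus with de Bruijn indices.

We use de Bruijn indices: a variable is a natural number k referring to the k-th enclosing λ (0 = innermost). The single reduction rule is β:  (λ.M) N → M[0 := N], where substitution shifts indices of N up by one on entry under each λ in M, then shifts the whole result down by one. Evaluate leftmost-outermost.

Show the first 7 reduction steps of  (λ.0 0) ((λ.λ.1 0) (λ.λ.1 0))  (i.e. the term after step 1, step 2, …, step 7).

Answer: after 7 steps: λ.λ.1 0

Working:
  start: (λ.0 0) ((λ.λ.1 0) (λ.λ.1 0))
  →1  (λ.λ.1 0) (λ.λ.1 0) ((λ.λ.1 0) (λ.λ.1 0))
  →2  (λ.(λ.λ.1 0) 0) ((λ.λ.1 0) (λ.λ.1 0))
  →3  (λ.λ.1 0) ((λ.λ.1 0) (λ.λ.1 0))
  →4  λ.(λ.λ.1 0) (λ.λ.1 0) 0
  →5  λ.(λ.(λ.λ.1 0) 0) 0
  →6  λ.(λ.λ.1 0) 0
  →7  λ.λ.1 0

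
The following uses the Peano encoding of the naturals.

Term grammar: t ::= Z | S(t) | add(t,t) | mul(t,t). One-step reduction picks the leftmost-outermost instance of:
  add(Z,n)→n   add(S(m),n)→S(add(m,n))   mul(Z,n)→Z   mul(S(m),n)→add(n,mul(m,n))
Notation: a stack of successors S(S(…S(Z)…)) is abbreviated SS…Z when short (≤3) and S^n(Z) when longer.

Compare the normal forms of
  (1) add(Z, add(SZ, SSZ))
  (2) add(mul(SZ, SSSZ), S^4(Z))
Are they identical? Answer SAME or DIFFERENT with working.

Answer: DIFFERENT — A ⇓ SSSZ, B ⇓ S^7(Z)

Reduction:
Term A:
  start: add(Z, add(SZ, SSZ))
  step 1: add(SZ, SSZ)
  step 2: S(add(Z, SSZ))
  step 3: SSSZ

Term B:
  start: add(mul(SZ, SSSZ), S^4(Z))
  step 1: add(add(SSSZ, mul(Z, SSSZ)), S^4(Z))
  step 2: add(S(add(SSZ, mul(Z, SSSZ))), S^4(Z))
  step 3: S(add(add(SSZ, mul(Z, SSSZ)), S^4(Z)))
  step 4: S(add(S(add(SZ, mul(Z, SSSZ))), S^4(Z)))
  step 5: S(S(add(add(SZ, mul(Z, SSSZ)), S^4(Z))))
  step 6: S(S(add(S(add(Z, mul(Z, SSSZ))), S^4(Z))))
  step 7: S(S(S(add(add(Z, mul(Z, SSSZ)), S^4(Z)))))
  step 8: S(S(S(add(mul(Z, SSSZ), S^4(Z)))))
  step 9: S(S(S(add(Z, S^4(Z)))))
  step 10: S^7(Z)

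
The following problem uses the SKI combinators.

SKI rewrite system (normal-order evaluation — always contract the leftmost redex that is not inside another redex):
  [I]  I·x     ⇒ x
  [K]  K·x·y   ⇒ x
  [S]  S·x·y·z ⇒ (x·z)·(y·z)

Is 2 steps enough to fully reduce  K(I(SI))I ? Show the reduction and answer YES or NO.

  start: K(I(SI))I
  step 1: I(SI)
  step 2: SI

Answer: YES — reaches normal form SI in 2 ≤ 2 steps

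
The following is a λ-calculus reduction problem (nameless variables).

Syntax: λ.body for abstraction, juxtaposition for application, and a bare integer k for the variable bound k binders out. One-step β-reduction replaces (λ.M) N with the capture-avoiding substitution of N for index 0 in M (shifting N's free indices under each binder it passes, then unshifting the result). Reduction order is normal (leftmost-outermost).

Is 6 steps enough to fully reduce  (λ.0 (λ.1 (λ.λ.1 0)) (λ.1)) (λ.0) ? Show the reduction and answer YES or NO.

  start: (λ.0 (λ.1 (λ.λ.1 0)) (λ.1)) (λ.0)
  →1  (λ.0) (λ.(λ.0) (λ.λ.1 0)) (λ.λ.0)
  →2  (λ.(λ.0) (λ.λ.1 0)) (λ.λ.0)
  →3  (λ.0) (λ.λ.1 0)
  →4  λ.λ.1 0

Answer: YES — reaches normal form λ.λ.1 0 in 4 ≤ 6 steps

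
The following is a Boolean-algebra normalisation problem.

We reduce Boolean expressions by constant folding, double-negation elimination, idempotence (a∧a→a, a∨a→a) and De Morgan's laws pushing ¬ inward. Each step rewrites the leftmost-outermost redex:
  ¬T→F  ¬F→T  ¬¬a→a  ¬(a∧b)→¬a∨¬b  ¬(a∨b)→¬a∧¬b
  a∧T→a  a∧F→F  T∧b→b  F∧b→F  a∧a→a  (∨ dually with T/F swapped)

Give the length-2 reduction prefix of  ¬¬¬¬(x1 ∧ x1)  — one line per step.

Answer: after 2 steps: x1 ∧ x1

Reduction:
  start: ¬¬¬¬(x1 ∧ x1)
  [1] ¬¬(x1 ∧ x1)
  [2] x1 ∧ x1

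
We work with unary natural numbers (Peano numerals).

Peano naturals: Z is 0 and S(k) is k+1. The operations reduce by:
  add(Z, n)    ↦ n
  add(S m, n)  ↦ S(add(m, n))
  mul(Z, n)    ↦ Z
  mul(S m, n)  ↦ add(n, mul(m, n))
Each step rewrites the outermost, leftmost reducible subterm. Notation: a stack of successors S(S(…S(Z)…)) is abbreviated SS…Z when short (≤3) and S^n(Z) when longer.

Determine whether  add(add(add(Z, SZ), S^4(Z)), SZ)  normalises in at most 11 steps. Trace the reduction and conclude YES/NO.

Answer: YES — reaches normal form S^6(Z) in 9 ≤ 11 steps

Derivation:
  start: add(add(add(Z, SZ), S^4(Z)), SZ)
  step 1: add(add(SZ, S^4(Z)), SZ)
  step 2: add(S(add(Z, S^4(Z))), SZ)
  step 3: S(add(add(Z, S^4(Z)), SZ))
  step 4: S(add(S^4(Z), SZ))
  step 5: S(S(add(SSSZ, SZ)))
  step 6: S(S(S(add(SSZ, SZ))))
  step 7: S(S(S(S(add(SZ, SZ)))))
  step 8: S(S(S(S(S(add(Z, SZ))))))
  step 9: S^6(Z)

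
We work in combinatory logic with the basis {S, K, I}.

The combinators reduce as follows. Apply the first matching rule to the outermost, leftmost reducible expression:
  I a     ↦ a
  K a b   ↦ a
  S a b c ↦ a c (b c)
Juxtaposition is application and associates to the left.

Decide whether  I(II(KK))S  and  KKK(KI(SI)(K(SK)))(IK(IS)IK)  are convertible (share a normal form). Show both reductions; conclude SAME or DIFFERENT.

Answer: DIFFERENT — A ⇓ K, B ⇓ K(SK)

Working:
Term A:
  start: I(II(KK))S
  step 1: II(KK)S
  step 2: I(KK)S
  step 3: KKS
  step 4: K

Term B:
  start: KKK(KI(SI)(K(SK)))(IK(IS)IK)
  step 1: K(KI(SI)(K(SK)))(IK(IS)IK)
  step 2: KI(SI)(K(SK))
  step 3: I(K(SK))
  step 4: K(SK)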